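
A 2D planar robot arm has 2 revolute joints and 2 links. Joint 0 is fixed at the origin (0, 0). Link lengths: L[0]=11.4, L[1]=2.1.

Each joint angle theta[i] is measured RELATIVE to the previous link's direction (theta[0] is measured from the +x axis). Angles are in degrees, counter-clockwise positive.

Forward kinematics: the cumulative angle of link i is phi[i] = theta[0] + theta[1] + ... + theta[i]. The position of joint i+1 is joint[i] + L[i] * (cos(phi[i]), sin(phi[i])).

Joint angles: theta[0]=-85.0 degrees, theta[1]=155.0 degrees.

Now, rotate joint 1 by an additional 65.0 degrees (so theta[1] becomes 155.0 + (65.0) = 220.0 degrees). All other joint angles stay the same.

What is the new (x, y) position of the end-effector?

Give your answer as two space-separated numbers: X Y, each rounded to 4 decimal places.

Answer: -0.4913 -9.8717

Derivation:
joint[0] = (0.0000, 0.0000)  (base)
link 0: phi[0] = -85 = -85 deg
  cos(-85 deg) = 0.0872, sin(-85 deg) = -0.9962
  joint[1] = (0.0000, 0.0000) + 11.4 * (0.0872, -0.9962) = (0.0000 + 0.9936, 0.0000 + -11.3566) = (0.9936, -11.3566)
link 1: phi[1] = -85 + 220 = 135 deg
  cos(135 deg) = -0.7071, sin(135 deg) = 0.7071
  joint[2] = (0.9936, -11.3566) + 2.1 * (-0.7071, 0.7071) = (0.9936 + -1.4849, -11.3566 + 1.4849) = (-0.4913, -9.8717)
End effector: (-0.4913, -9.8717)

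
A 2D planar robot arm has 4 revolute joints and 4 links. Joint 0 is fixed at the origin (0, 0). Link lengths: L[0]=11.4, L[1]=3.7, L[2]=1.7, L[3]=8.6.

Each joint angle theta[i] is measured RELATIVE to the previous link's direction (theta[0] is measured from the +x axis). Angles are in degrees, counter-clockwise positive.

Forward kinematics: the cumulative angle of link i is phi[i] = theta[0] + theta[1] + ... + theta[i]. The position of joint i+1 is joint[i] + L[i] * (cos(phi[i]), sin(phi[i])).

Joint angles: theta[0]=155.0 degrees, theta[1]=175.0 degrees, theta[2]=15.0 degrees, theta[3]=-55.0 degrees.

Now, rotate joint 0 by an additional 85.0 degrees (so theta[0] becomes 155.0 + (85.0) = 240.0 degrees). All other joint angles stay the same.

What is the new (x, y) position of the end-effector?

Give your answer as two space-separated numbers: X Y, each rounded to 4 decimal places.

Answer: 5.3106 -3.0185

Derivation:
joint[0] = (0.0000, 0.0000)  (base)
link 0: phi[0] = 240 = 240 deg
  cos(240 deg) = -0.5000, sin(240 deg) = -0.8660
  joint[1] = (0.0000, 0.0000) + 11.4 * (-0.5000, -0.8660) = (0.0000 + -5.7000, 0.0000 + -9.8727) = (-5.7000, -9.8727)
link 1: phi[1] = 240 + 175 = 415 deg
  cos(415 deg) = 0.5736, sin(415 deg) = 0.8192
  joint[2] = (-5.7000, -9.8727) + 3.7 * (0.5736, 0.8192) = (-5.7000 + 2.1222, -9.8727 + 3.0309) = (-3.5778, -6.8418)
link 2: phi[2] = 240 + 175 + 15 = 430 deg
  cos(430 deg) = 0.3420, sin(430 deg) = 0.9397
  joint[3] = (-3.5778, -6.8418) + 1.7 * (0.3420, 0.9397) = (-3.5778 + 0.5814, -6.8418 + 1.5975) = (-2.9963, -5.2443)
link 3: phi[3] = 240 + 175 + 15 + -55 = 375 deg
  cos(375 deg) = 0.9659, sin(375 deg) = 0.2588
  joint[4] = (-2.9963, -5.2443) + 8.6 * (0.9659, 0.2588) = (-2.9963 + 8.3070, -5.2443 + 2.2258) = (5.3106, -3.0185)
End effector: (5.3106, -3.0185)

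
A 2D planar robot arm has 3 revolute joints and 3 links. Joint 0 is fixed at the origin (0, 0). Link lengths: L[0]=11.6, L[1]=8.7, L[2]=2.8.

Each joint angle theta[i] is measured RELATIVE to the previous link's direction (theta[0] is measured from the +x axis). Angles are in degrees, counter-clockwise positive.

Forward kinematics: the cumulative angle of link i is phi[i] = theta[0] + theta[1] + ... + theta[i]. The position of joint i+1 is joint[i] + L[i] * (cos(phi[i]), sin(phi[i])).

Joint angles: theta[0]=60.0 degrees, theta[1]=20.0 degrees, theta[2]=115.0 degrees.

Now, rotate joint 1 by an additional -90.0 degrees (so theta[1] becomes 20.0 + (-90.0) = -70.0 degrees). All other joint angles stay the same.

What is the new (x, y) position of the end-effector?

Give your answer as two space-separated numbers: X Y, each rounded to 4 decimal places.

Answer: 13.6431 11.2397

Derivation:
joint[0] = (0.0000, 0.0000)  (base)
link 0: phi[0] = 60 = 60 deg
  cos(60 deg) = 0.5000, sin(60 deg) = 0.8660
  joint[1] = (0.0000, 0.0000) + 11.6 * (0.5000, 0.8660) = (0.0000 + 5.8000, 0.0000 + 10.0459) = (5.8000, 10.0459)
link 1: phi[1] = 60 + -70 = -10 deg
  cos(-10 deg) = 0.9848, sin(-10 deg) = -0.1736
  joint[2] = (5.8000, 10.0459) + 8.7 * (0.9848, -0.1736) = (5.8000 + 8.5678, 10.0459 + -1.5107) = (14.3678, 8.5352)
link 2: phi[2] = 60 + -70 + 115 = 105 deg
  cos(105 deg) = -0.2588, sin(105 deg) = 0.9659
  joint[3] = (14.3678, 8.5352) + 2.8 * (-0.2588, 0.9659) = (14.3678 + -0.7247, 8.5352 + 2.7046) = (13.6431, 11.2397)
End effector: (13.6431, 11.2397)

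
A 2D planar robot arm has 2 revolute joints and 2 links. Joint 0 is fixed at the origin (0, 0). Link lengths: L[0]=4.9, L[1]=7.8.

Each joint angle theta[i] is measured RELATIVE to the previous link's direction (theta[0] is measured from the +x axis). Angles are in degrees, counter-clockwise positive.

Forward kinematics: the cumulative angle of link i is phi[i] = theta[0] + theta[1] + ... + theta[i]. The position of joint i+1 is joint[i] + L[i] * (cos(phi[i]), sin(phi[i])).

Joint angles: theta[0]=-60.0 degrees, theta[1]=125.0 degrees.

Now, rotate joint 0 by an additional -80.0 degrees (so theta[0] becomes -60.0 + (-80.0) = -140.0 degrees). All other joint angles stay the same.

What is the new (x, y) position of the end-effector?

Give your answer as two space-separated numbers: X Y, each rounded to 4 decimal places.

Answer: 3.7806 -5.1684

Derivation:
joint[0] = (0.0000, 0.0000)  (base)
link 0: phi[0] = -140 = -140 deg
  cos(-140 deg) = -0.7660, sin(-140 deg) = -0.6428
  joint[1] = (0.0000, 0.0000) + 4.9 * (-0.7660, -0.6428) = (0.0000 + -3.7536, 0.0000 + -3.1497) = (-3.7536, -3.1497)
link 1: phi[1] = -140 + 125 = -15 deg
  cos(-15 deg) = 0.9659, sin(-15 deg) = -0.2588
  joint[2] = (-3.7536, -3.1497) + 7.8 * (0.9659, -0.2588) = (-3.7536 + 7.5342, -3.1497 + -2.0188) = (3.7806, -5.1684)
End effector: (3.7806, -5.1684)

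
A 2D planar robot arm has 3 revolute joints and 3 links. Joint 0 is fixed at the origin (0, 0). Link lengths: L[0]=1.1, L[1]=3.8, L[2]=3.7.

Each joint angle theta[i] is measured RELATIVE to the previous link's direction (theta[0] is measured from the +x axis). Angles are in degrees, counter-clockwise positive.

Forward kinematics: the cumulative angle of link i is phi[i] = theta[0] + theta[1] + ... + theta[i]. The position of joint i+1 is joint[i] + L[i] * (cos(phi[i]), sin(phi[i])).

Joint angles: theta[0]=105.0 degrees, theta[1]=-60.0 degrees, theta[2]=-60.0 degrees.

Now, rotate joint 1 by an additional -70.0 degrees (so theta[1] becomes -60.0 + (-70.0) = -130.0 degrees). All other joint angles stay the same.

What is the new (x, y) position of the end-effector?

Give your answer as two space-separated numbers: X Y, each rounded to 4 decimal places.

joint[0] = (0.0000, 0.0000)  (base)
link 0: phi[0] = 105 = 105 deg
  cos(105 deg) = -0.2588, sin(105 deg) = 0.9659
  joint[1] = (0.0000, 0.0000) + 1.1 * (-0.2588, 0.9659) = (0.0000 + -0.2847, 0.0000 + 1.0625) = (-0.2847, 1.0625)
link 1: phi[1] = 105 + -130 = -25 deg
  cos(-25 deg) = 0.9063, sin(-25 deg) = -0.4226
  joint[2] = (-0.2847, 1.0625) + 3.8 * (0.9063, -0.4226) = (-0.2847 + 3.4440, 1.0625 + -1.6059) = (3.1593, -0.5434)
link 2: phi[2] = 105 + -130 + -60 = -85 deg
  cos(-85 deg) = 0.0872, sin(-85 deg) = -0.9962
  joint[3] = (3.1593, -0.5434) + 3.7 * (0.0872, -0.9962) = (3.1593 + 0.3225, -0.5434 + -3.6859) = (3.4817, -4.2294)
End effector: (3.4817, -4.2294)

Answer: 3.4817 -4.2294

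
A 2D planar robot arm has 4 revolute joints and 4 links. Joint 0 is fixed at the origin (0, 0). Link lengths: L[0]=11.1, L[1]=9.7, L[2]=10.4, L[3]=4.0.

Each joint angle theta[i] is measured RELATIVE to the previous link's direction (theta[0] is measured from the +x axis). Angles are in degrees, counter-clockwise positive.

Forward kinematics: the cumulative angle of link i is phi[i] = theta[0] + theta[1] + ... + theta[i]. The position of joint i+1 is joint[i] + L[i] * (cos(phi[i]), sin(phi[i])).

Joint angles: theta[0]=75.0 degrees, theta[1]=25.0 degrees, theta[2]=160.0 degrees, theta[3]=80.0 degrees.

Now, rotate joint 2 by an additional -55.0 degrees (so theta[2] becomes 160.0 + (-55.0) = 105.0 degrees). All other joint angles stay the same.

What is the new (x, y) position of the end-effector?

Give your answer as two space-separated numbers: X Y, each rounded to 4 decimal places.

joint[0] = (0.0000, 0.0000)  (base)
link 0: phi[0] = 75 = 75 deg
  cos(75 deg) = 0.2588, sin(75 deg) = 0.9659
  joint[1] = (0.0000, 0.0000) + 11.1 * (0.2588, 0.9659) = (0.0000 + 2.8729, 0.0000 + 10.7218) = (2.8729, 10.7218)
link 1: phi[1] = 75 + 25 = 100 deg
  cos(100 deg) = -0.1736, sin(100 deg) = 0.9848
  joint[2] = (2.8729, 10.7218) + 9.7 * (-0.1736, 0.9848) = (2.8729 + -1.6844, 10.7218 + 9.5526) = (1.1885, 20.2744)
link 2: phi[2] = 75 + 25 + 105 = 205 deg
  cos(205 deg) = -0.9063, sin(205 deg) = -0.4226
  joint[3] = (1.1885, 20.2744) + 10.4 * (-0.9063, -0.4226) = (1.1885 + -9.4256, 20.2744 + -4.3952) = (-8.2371, 15.8792)
link 3: phi[3] = 75 + 25 + 105 + 80 = 285 deg
  cos(285 deg) = 0.2588, sin(285 deg) = -0.9659
  joint[4] = (-8.2371, 15.8792) + 4 * (0.2588, -0.9659) = (-8.2371 + 1.0353, 15.8792 + -3.8637) = (-7.2018, 12.0155)
End effector: (-7.2018, 12.0155)

Answer: -7.2018 12.0155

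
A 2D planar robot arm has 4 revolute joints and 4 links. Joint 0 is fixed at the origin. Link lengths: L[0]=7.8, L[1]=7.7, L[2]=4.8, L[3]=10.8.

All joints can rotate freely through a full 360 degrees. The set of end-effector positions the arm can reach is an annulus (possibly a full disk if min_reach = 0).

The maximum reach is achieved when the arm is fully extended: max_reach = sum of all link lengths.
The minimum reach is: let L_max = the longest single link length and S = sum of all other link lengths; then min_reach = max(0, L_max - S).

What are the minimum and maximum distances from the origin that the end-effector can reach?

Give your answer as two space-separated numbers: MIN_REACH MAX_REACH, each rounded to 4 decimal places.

Answer: 0.0000 31.1000

Derivation:
Link lengths: [7.8, 7.7, 4.8, 10.8]
max_reach = 7.8 + 7.7 + 4.8 + 10.8 = 31.1
L_max = max([7.8, 7.7, 4.8, 10.8]) = 10.8
S (sum of others) = 31.1 - 10.8 = 20.3
min_reach = max(0, 10.8 - 20.3) = max(0, -9.5) = 0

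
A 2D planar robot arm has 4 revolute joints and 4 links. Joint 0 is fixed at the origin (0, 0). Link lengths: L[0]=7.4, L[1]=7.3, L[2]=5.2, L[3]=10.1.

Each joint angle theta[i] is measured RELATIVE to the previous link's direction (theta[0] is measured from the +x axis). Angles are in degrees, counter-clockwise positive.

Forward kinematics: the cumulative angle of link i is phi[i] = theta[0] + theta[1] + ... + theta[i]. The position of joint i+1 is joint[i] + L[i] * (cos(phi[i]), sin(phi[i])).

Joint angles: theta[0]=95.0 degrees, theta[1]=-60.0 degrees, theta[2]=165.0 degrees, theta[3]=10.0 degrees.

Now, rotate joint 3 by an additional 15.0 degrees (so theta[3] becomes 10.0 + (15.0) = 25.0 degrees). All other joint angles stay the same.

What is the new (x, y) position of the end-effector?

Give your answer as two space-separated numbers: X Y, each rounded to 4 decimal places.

Answer: -6.6933 2.6387

Derivation:
joint[0] = (0.0000, 0.0000)  (base)
link 0: phi[0] = 95 = 95 deg
  cos(95 deg) = -0.0872, sin(95 deg) = 0.9962
  joint[1] = (0.0000, 0.0000) + 7.4 * (-0.0872, 0.9962) = (0.0000 + -0.6450, 0.0000 + 7.3718) = (-0.6450, 7.3718)
link 1: phi[1] = 95 + -60 = 35 deg
  cos(35 deg) = 0.8192, sin(35 deg) = 0.5736
  joint[2] = (-0.6450, 7.3718) + 7.3 * (0.8192, 0.5736) = (-0.6450 + 5.9798, 7.3718 + 4.1871) = (5.3349, 11.5589)
link 2: phi[2] = 95 + -60 + 165 = 200 deg
  cos(200 deg) = -0.9397, sin(200 deg) = -0.3420
  joint[3] = (5.3349, 11.5589) + 5.2 * (-0.9397, -0.3420) = (5.3349 + -4.8864, 11.5589 + -1.7785) = (0.4485, 9.7804)
link 3: phi[3] = 95 + -60 + 165 + 25 = 225 deg
  cos(225 deg) = -0.7071, sin(225 deg) = -0.7071
  joint[4] = (0.4485, 9.7804) + 10.1 * (-0.7071, -0.7071) = (0.4485 + -7.1418, 9.7804 + -7.1418) = (-6.6933, 2.6387)
End effector: (-6.6933, 2.6387)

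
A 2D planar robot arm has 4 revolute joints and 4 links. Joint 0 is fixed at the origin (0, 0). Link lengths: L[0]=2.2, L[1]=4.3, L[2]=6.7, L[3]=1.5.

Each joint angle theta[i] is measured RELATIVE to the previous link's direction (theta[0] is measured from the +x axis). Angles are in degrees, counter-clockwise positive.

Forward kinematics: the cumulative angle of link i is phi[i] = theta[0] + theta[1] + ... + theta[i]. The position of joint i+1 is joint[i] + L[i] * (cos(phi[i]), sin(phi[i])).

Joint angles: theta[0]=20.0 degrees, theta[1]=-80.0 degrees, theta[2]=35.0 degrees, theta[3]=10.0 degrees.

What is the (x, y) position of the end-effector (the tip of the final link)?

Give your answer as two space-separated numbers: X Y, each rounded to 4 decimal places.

Answer: 11.7385 -6.1912

Derivation:
joint[0] = (0.0000, 0.0000)  (base)
link 0: phi[0] = 20 = 20 deg
  cos(20 deg) = 0.9397, sin(20 deg) = 0.3420
  joint[1] = (0.0000, 0.0000) + 2.2 * (0.9397, 0.3420) = (0.0000 + 2.0673, 0.0000 + 0.7524) = (2.0673, 0.7524)
link 1: phi[1] = 20 + -80 = -60 deg
  cos(-60 deg) = 0.5000, sin(-60 deg) = -0.8660
  joint[2] = (2.0673, 0.7524) + 4.3 * (0.5000, -0.8660) = (2.0673 + 2.1500, 0.7524 + -3.7239) = (4.2173, -2.9715)
link 2: phi[2] = 20 + -80 + 35 = -25 deg
  cos(-25 deg) = 0.9063, sin(-25 deg) = -0.4226
  joint[3] = (4.2173, -2.9715) + 6.7 * (0.9063, -0.4226) = (4.2173 + 6.0723, -2.9715 + -2.8315) = (10.2896, -5.8030)
link 3: phi[3] = 20 + -80 + 35 + 10 = -15 deg
  cos(-15 deg) = 0.9659, sin(-15 deg) = -0.2588
  joint[4] = (10.2896, -5.8030) + 1.5 * (0.9659, -0.2588) = (10.2896 + 1.4489, -5.8030 + -0.3882) = (11.7385, -6.1912)
End effector: (11.7385, -6.1912)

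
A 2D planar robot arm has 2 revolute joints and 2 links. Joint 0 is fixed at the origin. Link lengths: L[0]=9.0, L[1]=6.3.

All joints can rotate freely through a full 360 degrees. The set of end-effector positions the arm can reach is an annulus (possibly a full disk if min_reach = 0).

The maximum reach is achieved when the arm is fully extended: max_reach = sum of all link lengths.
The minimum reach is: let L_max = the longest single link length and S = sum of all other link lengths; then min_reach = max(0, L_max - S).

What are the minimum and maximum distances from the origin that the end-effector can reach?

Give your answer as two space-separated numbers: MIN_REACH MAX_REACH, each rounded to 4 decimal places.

Answer: 2.7000 15.3000

Derivation:
Link lengths: [9.0, 6.3]
max_reach = 9 + 6.3 = 15.3
L_max = max([9.0, 6.3]) = 9
S (sum of others) = 15.3 - 9 = 6.3
min_reach = max(0, 9 - 6.3) = max(0, 2.7) = 2.7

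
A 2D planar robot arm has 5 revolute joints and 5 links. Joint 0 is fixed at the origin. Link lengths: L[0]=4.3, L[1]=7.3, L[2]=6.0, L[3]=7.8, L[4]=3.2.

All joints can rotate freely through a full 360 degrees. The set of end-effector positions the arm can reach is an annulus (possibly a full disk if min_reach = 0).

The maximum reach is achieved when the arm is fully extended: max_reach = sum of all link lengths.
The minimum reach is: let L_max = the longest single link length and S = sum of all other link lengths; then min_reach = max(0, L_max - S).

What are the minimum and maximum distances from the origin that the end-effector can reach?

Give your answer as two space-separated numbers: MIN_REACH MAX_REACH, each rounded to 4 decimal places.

Link lengths: [4.3, 7.3, 6.0, 7.8, 3.2]
max_reach = 4.3 + 7.3 + 6 + 7.8 + 3.2 = 28.6
L_max = max([4.3, 7.3, 6.0, 7.8, 3.2]) = 7.8
S (sum of others) = 28.6 - 7.8 = 20.8
min_reach = max(0, 7.8 - 20.8) = max(0, -13) = 0

Answer: 0.0000 28.6000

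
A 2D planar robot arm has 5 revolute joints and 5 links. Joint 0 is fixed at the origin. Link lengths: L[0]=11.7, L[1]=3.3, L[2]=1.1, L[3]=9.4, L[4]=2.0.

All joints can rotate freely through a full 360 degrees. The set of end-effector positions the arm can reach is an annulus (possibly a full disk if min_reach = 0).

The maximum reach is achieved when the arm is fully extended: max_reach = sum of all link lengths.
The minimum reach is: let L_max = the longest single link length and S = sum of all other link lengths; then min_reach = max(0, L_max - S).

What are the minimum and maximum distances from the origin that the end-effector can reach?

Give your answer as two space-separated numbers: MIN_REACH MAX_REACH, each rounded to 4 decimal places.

Answer: 0.0000 27.5000

Derivation:
Link lengths: [11.7, 3.3, 1.1, 9.4, 2.0]
max_reach = 11.7 + 3.3 + 1.1 + 9.4 + 2 = 27.5
L_max = max([11.7, 3.3, 1.1, 9.4, 2.0]) = 11.7
S (sum of others) = 27.5 - 11.7 = 15.8
min_reach = max(0, 11.7 - 15.8) = max(0, -4.1) = 0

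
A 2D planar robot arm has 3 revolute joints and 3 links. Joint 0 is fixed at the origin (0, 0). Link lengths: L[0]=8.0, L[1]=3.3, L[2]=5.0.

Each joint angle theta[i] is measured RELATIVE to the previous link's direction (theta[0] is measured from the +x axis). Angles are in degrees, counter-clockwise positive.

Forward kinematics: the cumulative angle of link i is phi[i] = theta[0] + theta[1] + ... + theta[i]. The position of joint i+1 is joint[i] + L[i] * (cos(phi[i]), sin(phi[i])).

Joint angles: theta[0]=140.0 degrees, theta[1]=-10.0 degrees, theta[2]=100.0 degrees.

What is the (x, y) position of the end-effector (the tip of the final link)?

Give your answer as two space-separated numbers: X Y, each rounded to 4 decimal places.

joint[0] = (0.0000, 0.0000)  (base)
link 0: phi[0] = 140 = 140 deg
  cos(140 deg) = -0.7660, sin(140 deg) = 0.6428
  joint[1] = (0.0000, 0.0000) + 8 * (-0.7660, 0.6428) = (0.0000 + -6.1284, 0.0000 + 5.1423) = (-6.1284, 5.1423)
link 1: phi[1] = 140 + -10 = 130 deg
  cos(130 deg) = -0.6428, sin(130 deg) = 0.7660
  joint[2] = (-6.1284, 5.1423) + 3.3 * (-0.6428, 0.7660) = (-6.1284 + -2.1212, 5.1423 + 2.5279) = (-8.2496, 7.6702)
link 2: phi[2] = 140 + -10 + 100 = 230 deg
  cos(230 deg) = -0.6428, sin(230 deg) = -0.7660
  joint[3] = (-8.2496, 7.6702) + 5 * (-0.6428, -0.7660) = (-8.2496 + -3.2139, 7.6702 + -3.8302) = (-11.4635, 3.8400)
End effector: (-11.4635, 3.8400)

Answer: -11.4635 3.8400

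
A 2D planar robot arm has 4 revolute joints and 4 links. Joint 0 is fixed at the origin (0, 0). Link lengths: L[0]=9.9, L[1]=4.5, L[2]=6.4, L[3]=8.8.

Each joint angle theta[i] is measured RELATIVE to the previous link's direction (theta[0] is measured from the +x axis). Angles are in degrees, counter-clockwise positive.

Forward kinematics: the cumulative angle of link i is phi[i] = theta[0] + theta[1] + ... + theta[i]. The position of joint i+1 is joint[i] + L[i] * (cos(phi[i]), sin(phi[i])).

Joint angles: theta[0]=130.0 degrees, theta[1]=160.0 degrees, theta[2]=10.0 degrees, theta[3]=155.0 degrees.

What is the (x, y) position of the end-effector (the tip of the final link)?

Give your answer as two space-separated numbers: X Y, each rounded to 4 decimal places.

Answer: -2.3915 6.5792

Derivation:
joint[0] = (0.0000, 0.0000)  (base)
link 0: phi[0] = 130 = 130 deg
  cos(130 deg) = -0.6428, sin(130 deg) = 0.7660
  joint[1] = (0.0000, 0.0000) + 9.9 * (-0.6428, 0.7660) = (0.0000 + -6.3636, 0.0000 + 7.5838) = (-6.3636, 7.5838)
link 1: phi[1] = 130 + 160 = 290 deg
  cos(290 deg) = 0.3420, sin(290 deg) = -0.9397
  joint[2] = (-6.3636, 7.5838) + 4.5 * (0.3420, -0.9397) = (-6.3636 + 1.5391, 7.5838 + -4.2286) = (-4.8245, 3.3552)
link 2: phi[2] = 130 + 160 + 10 = 300 deg
  cos(300 deg) = 0.5000, sin(300 deg) = -0.8660
  joint[3] = (-4.8245, 3.3552) + 6.4 * (0.5000, -0.8660) = (-4.8245 + 3.2000, 3.3552 + -5.5426) = (-1.6245, -2.1873)
link 3: phi[3] = 130 + 160 + 10 + 155 = 455 deg
  cos(455 deg) = -0.0872, sin(455 deg) = 0.9962
  joint[4] = (-1.6245, -2.1873) + 8.8 * (-0.0872, 0.9962) = (-1.6245 + -0.7670, -2.1873 + 8.7665) = (-2.3915, 6.5792)
End effector: (-2.3915, 6.5792)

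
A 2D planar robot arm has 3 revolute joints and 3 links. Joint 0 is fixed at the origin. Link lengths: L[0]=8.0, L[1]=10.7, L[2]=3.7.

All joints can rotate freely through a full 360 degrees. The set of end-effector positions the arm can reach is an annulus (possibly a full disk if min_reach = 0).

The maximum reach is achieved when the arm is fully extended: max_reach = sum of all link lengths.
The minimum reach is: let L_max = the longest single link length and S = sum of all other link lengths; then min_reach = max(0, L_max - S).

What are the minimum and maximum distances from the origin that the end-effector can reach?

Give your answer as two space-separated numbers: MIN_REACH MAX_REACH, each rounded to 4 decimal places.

Link lengths: [8.0, 10.7, 3.7]
max_reach = 8 + 10.7 + 3.7 = 22.4
L_max = max([8.0, 10.7, 3.7]) = 10.7
S (sum of others) = 22.4 - 10.7 = 11.7
min_reach = max(0, 10.7 - 11.7) = max(0, -1) = 0

Answer: 0.0000 22.4000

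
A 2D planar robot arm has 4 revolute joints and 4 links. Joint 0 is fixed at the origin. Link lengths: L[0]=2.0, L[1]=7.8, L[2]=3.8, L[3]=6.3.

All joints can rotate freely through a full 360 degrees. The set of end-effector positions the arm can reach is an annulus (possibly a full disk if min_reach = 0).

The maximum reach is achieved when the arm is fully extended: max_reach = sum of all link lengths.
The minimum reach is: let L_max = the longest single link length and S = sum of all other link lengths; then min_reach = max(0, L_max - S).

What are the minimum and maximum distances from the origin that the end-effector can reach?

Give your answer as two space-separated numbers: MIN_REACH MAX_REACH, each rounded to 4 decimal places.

Answer: 0.0000 19.9000

Derivation:
Link lengths: [2.0, 7.8, 3.8, 6.3]
max_reach = 2 + 7.8 + 3.8 + 6.3 = 19.9
L_max = max([2.0, 7.8, 3.8, 6.3]) = 7.8
S (sum of others) = 19.9 - 7.8 = 12.1
min_reach = max(0, 7.8 - 12.1) = max(0, -4.3) = 0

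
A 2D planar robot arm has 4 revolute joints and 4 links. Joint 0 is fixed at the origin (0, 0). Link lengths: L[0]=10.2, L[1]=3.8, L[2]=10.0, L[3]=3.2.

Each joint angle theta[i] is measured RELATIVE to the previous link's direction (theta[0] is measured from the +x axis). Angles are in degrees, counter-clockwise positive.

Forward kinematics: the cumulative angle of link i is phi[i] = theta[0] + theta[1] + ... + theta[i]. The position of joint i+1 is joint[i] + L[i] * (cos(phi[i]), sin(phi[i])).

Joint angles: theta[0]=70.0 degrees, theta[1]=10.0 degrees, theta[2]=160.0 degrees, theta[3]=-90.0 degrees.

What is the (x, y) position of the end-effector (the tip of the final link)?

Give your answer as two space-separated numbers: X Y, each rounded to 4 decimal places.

joint[0] = (0.0000, 0.0000)  (base)
link 0: phi[0] = 70 = 70 deg
  cos(70 deg) = 0.3420, sin(70 deg) = 0.9397
  joint[1] = (0.0000, 0.0000) + 10.2 * (0.3420, 0.9397) = (0.0000 + 3.4886, 0.0000 + 9.5849) = (3.4886, 9.5849)
link 1: phi[1] = 70 + 10 = 80 deg
  cos(80 deg) = 0.1736, sin(80 deg) = 0.9848
  joint[2] = (3.4886, 9.5849) + 3.8 * (0.1736, 0.9848) = (3.4886 + 0.6599, 9.5849 + 3.7423) = (4.1485, 13.3271)
link 2: phi[2] = 70 + 10 + 160 = 240 deg
  cos(240 deg) = -0.5000, sin(240 deg) = -0.8660
  joint[3] = (4.1485, 13.3271) + 10 * (-0.5000, -0.8660) = (4.1485 + -5.0000, 13.3271 + -8.6603) = (-0.8515, 4.6669)
link 3: phi[3] = 70 + 10 + 160 + -90 = 150 deg
  cos(150 deg) = -0.8660, sin(150 deg) = 0.5000
  joint[4] = (-0.8515, 4.6669) + 3.2 * (-0.8660, 0.5000) = (-0.8515 + -2.7713, 4.6669 + 1.6000) = (-3.6228, 6.2669)
End effector: (-3.6228, 6.2669)

Answer: -3.6228 6.2669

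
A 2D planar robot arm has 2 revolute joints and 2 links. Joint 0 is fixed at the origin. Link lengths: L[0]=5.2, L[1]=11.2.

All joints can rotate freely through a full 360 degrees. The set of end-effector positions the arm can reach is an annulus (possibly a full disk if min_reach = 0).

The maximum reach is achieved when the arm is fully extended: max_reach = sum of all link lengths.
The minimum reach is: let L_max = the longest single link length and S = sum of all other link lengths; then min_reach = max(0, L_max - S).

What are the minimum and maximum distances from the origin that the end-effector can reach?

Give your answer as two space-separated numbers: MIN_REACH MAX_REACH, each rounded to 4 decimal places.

Link lengths: [5.2, 11.2]
max_reach = 5.2 + 11.2 = 16.4
L_max = max([5.2, 11.2]) = 11.2
S (sum of others) = 16.4 - 11.2 = 5.2
min_reach = max(0, 11.2 - 5.2) = max(0, 6) = 6

Answer: 6.0000 16.4000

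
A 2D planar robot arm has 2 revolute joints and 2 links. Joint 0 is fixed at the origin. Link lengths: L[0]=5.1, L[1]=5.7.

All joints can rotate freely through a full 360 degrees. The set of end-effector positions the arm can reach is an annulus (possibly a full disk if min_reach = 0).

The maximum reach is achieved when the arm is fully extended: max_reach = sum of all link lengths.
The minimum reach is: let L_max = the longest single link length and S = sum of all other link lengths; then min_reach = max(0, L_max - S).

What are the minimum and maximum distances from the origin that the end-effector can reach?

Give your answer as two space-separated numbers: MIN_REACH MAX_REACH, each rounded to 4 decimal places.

Answer: 0.6000 10.8000

Derivation:
Link lengths: [5.1, 5.7]
max_reach = 5.1 + 5.7 = 10.8
L_max = max([5.1, 5.7]) = 5.7
S (sum of others) = 10.8 - 5.7 = 5.1
min_reach = max(0, 5.7 - 5.1) = max(0, 0.6) = 0.6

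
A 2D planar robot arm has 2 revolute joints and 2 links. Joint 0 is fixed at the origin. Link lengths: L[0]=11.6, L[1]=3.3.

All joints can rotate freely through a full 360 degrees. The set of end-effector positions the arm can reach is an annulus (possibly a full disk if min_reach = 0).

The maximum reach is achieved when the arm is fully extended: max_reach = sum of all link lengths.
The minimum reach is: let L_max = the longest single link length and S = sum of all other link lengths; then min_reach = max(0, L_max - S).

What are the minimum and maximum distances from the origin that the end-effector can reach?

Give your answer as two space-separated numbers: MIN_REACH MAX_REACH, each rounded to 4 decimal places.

Answer: 8.3000 14.9000

Derivation:
Link lengths: [11.6, 3.3]
max_reach = 11.6 + 3.3 = 14.9
L_max = max([11.6, 3.3]) = 11.6
S (sum of others) = 14.9 - 11.6 = 3.3
min_reach = max(0, 11.6 - 3.3) = max(0, 8.3) = 8.3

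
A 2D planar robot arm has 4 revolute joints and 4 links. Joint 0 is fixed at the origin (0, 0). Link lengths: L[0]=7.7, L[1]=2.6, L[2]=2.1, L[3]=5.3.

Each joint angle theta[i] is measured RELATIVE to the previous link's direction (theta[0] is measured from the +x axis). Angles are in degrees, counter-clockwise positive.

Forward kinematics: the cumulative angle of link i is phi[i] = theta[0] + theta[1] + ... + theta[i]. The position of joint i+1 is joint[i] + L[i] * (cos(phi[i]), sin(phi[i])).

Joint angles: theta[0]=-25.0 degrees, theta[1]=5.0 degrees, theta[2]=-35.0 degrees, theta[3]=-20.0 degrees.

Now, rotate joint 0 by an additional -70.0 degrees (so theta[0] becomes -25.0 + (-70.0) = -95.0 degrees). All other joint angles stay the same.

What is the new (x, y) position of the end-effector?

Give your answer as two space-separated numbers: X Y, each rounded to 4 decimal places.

joint[0] = (0.0000, 0.0000)  (base)
link 0: phi[0] = -95 = -95 deg
  cos(-95 deg) = -0.0872, sin(-95 deg) = -0.9962
  joint[1] = (0.0000, 0.0000) + 7.7 * (-0.0872, -0.9962) = (0.0000 + -0.6711, 0.0000 + -7.6707) = (-0.6711, -7.6707)
link 1: phi[1] = -95 + 5 = -90 deg
  cos(-90 deg) = 0.0000, sin(-90 deg) = -1.0000
  joint[2] = (-0.6711, -7.6707) + 2.6 * (0.0000, -1.0000) = (-0.6711 + 0.0000, -7.6707 + -2.6000) = (-0.6711, -10.2707)
link 2: phi[2] = -95 + 5 + -35 = -125 deg
  cos(-125 deg) = -0.5736, sin(-125 deg) = -0.8192
  joint[3] = (-0.6711, -10.2707) + 2.1 * (-0.5736, -0.8192) = (-0.6711 + -1.2045, -10.2707 + -1.7202) = (-1.8756, -11.9909)
link 3: phi[3] = -95 + 5 + -35 + -20 = -145 deg
  cos(-145 deg) = -0.8192, sin(-145 deg) = -0.5736
  joint[4] = (-1.8756, -11.9909) + 5.3 * (-0.8192, -0.5736) = (-1.8756 + -4.3415, -11.9909 + -3.0400) = (-6.2171, -15.0309)
End effector: (-6.2171, -15.0309)

Answer: -6.2171 -15.0309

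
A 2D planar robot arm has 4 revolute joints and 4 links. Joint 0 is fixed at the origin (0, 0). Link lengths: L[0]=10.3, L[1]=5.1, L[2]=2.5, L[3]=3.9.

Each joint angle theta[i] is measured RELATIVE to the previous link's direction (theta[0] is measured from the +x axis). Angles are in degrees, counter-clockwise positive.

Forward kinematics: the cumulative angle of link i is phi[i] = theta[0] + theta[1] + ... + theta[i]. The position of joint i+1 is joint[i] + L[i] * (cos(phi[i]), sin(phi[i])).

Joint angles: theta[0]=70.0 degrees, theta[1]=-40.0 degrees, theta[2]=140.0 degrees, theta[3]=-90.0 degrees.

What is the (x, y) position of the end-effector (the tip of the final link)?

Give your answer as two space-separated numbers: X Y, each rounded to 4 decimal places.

joint[0] = (0.0000, 0.0000)  (base)
link 0: phi[0] = 70 = 70 deg
  cos(70 deg) = 0.3420, sin(70 deg) = 0.9397
  joint[1] = (0.0000, 0.0000) + 10.3 * (0.3420, 0.9397) = (0.0000 + 3.5228, 0.0000 + 9.6788) = (3.5228, 9.6788)
link 1: phi[1] = 70 + -40 = 30 deg
  cos(30 deg) = 0.8660, sin(30 deg) = 0.5000
  joint[2] = (3.5228, 9.6788) + 5.1 * (0.8660, 0.5000) = (3.5228 + 4.4167, 9.6788 + 2.5500) = (7.9395, 12.2288)
link 2: phi[2] = 70 + -40 + 140 = 170 deg
  cos(170 deg) = -0.9848, sin(170 deg) = 0.1736
  joint[3] = (7.9395, 12.2288) + 2.5 * (-0.9848, 0.1736) = (7.9395 + -2.4620, 12.2288 + 0.4341) = (5.4775, 12.6630)
link 3: phi[3] = 70 + -40 + 140 + -90 = 80 deg
  cos(80 deg) = 0.1736, sin(80 deg) = 0.9848
  joint[4] = (5.4775, 12.6630) + 3.9 * (0.1736, 0.9848) = (5.4775 + 0.6772, 12.6630 + 3.8408) = (6.1547, 16.5037)
End effector: (6.1547, 16.5037)

Answer: 6.1547 16.5037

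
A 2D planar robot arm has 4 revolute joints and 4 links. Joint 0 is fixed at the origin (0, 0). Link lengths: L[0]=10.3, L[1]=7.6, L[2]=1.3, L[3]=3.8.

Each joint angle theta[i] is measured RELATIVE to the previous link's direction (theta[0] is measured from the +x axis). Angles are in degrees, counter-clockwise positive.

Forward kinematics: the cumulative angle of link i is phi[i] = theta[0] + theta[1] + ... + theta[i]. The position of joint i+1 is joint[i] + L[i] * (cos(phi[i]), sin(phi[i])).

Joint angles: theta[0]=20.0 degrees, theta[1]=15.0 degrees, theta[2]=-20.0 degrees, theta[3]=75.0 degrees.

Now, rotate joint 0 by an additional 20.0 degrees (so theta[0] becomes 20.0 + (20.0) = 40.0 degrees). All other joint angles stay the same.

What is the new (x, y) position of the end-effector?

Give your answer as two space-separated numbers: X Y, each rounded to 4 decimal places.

joint[0] = (0.0000, 0.0000)  (base)
link 0: phi[0] = 40 = 40 deg
  cos(40 deg) = 0.7660, sin(40 deg) = 0.6428
  joint[1] = (0.0000, 0.0000) + 10.3 * (0.7660, 0.6428) = (0.0000 + 7.8903, 0.0000 + 6.6207) = (7.8903, 6.6207)
link 1: phi[1] = 40 + 15 = 55 deg
  cos(55 deg) = 0.5736, sin(55 deg) = 0.8192
  joint[2] = (7.8903, 6.6207) + 7.6 * (0.5736, 0.8192) = (7.8903 + 4.3592, 6.6207 + 6.2256) = (12.2494, 12.8463)
link 2: phi[2] = 40 + 15 + -20 = 35 deg
  cos(35 deg) = 0.8192, sin(35 deg) = 0.5736
  joint[3] = (12.2494, 12.8463) + 1.3 * (0.8192, 0.5736) = (12.2494 + 1.0649, 12.8463 + 0.7456) = (13.3143, 13.5919)
link 3: phi[3] = 40 + 15 + -20 + 75 = 110 deg
  cos(110 deg) = -0.3420, sin(110 deg) = 0.9397
  joint[4] = (13.3143, 13.5919) + 3.8 * (-0.3420, 0.9397) = (13.3143 + -1.2997, 13.5919 + 3.5708) = (12.0147, 17.1627)
End effector: (12.0147, 17.1627)

Answer: 12.0147 17.1627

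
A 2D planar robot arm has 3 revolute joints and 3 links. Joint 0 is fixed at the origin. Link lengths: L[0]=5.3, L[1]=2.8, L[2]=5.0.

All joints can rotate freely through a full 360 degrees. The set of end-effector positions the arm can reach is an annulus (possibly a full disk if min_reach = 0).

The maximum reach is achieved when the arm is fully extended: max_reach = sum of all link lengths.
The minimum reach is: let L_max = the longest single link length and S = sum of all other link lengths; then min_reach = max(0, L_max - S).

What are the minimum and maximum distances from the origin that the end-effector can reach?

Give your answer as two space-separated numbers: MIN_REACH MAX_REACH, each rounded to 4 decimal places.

Link lengths: [5.3, 2.8, 5.0]
max_reach = 5.3 + 2.8 + 5 = 13.1
L_max = max([5.3, 2.8, 5.0]) = 5.3
S (sum of others) = 13.1 - 5.3 = 7.8
min_reach = max(0, 5.3 - 7.8) = max(0, -2.5) = 0

Answer: 0.0000 13.1000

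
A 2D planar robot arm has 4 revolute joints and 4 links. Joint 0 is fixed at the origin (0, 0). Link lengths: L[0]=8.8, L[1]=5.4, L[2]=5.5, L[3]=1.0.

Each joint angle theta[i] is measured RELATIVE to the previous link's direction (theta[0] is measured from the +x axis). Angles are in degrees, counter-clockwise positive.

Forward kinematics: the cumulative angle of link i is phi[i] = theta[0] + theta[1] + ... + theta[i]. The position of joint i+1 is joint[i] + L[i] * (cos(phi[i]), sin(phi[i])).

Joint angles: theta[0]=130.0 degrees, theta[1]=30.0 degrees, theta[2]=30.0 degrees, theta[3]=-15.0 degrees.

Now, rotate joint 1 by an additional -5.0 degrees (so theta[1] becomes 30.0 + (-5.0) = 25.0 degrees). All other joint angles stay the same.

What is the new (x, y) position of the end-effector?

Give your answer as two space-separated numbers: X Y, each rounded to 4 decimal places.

Answer: -17.0145 8.7176

Derivation:
joint[0] = (0.0000, 0.0000)  (base)
link 0: phi[0] = 130 = 130 deg
  cos(130 deg) = -0.6428, sin(130 deg) = 0.7660
  joint[1] = (0.0000, 0.0000) + 8.8 * (-0.6428, 0.7660) = (0.0000 + -5.6565, 0.0000 + 6.7412) = (-5.6565, 6.7412)
link 1: phi[1] = 130 + 25 = 155 deg
  cos(155 deg) = -0.9063, sin(155 deg) = 0.4226
  joint[2] = (-5.6565, 6.7412) + 5.4 * (-0.9063, 0.4226) = (-5.6565 + -4.8941, 6.7412 + 2.2821) = (-10.5506, 9.0233)
link 2: phi[2] = 130 + 25 + 30 = 185 deg
  cos(185 deg) = -0.9962, sin(185 deg) = -0.0872
  joint[3] = (-10.5506, 9.0233) + 5.5 * (-0.9962, -0.0872) = (-10.5506 + -5.4791, 9.0233 + -0.4794) = (-16.0297, 8.5440)
link 3: phi[3] = 130 + 25 + 30 + -15 = 170 deg
  cos(170 deg) = -0.9848, sin(170 deg) = 0.1736
  joint[4] = (-16.0297, 8.5440) + 1 * (-0.9848, 0.1736) = (-16.0297 + -0.9848, 8.5440 + 0.1736) = (-17.0145, 8.7176)
End effector: (-17.0145, 8.7176)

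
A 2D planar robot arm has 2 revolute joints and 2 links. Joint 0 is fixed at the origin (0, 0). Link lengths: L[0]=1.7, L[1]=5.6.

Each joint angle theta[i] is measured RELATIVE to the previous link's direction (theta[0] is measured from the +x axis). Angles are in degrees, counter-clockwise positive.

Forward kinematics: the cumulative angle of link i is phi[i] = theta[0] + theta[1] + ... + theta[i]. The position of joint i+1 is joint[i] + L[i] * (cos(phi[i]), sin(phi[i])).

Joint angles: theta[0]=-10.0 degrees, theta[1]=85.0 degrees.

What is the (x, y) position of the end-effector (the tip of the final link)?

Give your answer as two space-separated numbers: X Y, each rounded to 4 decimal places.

Answer: 3.1236 5.1140

Derivation:
joint[0] = (0.0000, 0.0000)  (base)
link 0: phi[0] = -10 = -10 deg
  cos(-10 deg) = 0.9848, sin(-10 deg) = -0.1736
  joint[1] = (0.0000, 0.0000) + 1.7 * (0.9848, -0.1736) = (0.0000 + 1.6742, 0.0000 + -0.2952) = (1.6742, -0.2952)
link 1: phi[1] = -10 + 85 = 75 deg
  cos(75 deg) = 0.2588, sin(75 deg) = 0.9659
  joint[2] = (1.6742, -0.2952) + 5.6 * (0.2588, 0.9659) = (1.6742 + 1.4494, -0.2952 + 5.4092) = (3.1236, 5.1140)
End effector: (3.1236, 5.1140)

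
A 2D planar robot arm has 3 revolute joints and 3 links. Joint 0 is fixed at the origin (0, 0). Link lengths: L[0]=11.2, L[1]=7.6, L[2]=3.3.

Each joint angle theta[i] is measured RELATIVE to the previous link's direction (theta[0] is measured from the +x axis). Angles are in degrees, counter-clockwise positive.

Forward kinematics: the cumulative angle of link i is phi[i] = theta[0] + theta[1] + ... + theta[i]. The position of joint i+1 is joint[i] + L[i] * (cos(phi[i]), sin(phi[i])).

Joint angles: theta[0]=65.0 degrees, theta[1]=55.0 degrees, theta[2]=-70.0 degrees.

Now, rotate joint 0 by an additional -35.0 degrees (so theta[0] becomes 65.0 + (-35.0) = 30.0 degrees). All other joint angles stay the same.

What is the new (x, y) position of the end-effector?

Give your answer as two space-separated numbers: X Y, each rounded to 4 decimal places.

Answer: 13.5494 14.0252

Derivation:
joint[0] = (0.0000, 0.0000)  (base)
link 0: phi[0] = 30 = 30 deg
  cos(30 deg) = 0.8660, sin(30 deg) = 0.5000
  joint[1] = (0.0000, 0.0000) + 11.2 * (0.8660, 0.5000) = (0.0000 + 9.6995, 0.0000 + 5.6000) = (9.6995, 5.6000)
link 1: phi[1] = 30 + 55 = 85 deg
  cos(85 deg) = 0.0872, sin(85 deg) = 0.9962
  joint[2] = (9.6995, 5.6000) + 7.6 * (0.0872, 0.9962) = (9.6995 + 0.6624, 5.6000 + 7.5711) = (10.3619, 13.1711)
link 2: phi[2] = 30 + 55 + -70 = 15 deg
  cos(15 deg) = 0.9659, sin(15 deg) = 0.2588
  joint[3] = (10.3619, 13.1711) + 3.3 * (0.9659, 0.2588) = (10.3619 + 3.1876, 13.1711 + 0.8541) = (13.5494, 14.0252)
End effector: (13.5494, 14.0252)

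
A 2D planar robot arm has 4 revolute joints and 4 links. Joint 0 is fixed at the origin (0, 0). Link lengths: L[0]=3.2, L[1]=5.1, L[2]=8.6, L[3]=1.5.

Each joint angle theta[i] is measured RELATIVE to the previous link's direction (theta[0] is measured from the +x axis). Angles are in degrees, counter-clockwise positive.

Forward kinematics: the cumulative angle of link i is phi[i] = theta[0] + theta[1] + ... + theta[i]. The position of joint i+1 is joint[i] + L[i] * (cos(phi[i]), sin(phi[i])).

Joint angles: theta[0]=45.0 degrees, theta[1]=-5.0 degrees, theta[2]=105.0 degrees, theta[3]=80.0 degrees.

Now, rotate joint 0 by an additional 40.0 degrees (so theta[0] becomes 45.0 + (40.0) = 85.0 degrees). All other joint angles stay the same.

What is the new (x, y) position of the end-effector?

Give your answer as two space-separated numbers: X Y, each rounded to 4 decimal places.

Answer: -7.5335 5.9665

Derivation:
joint[0] = (0.0000, 0.0000)  (base)
link 0: phi[0] = 85 = 85 deg
  cos(85 deg) = 0.0872, sin(85 deg) = 0.9962
  joint[1] = (0.0000, 0.0000) + 3.2 * (0.0872, 0.9962) = (0.0000 + 0.2789, 0.0000 + 3.1878) = (0.2789, 3.1878)
link 1: phi[1] = 85 + -5 = 80 deg
  cos(80 deg) = 0.1736, sin(80 deg) = 0.9848
  joint[2] = (0.2789, 3.1878) + 5.1 * (0.1736, 0.9848) = (0.2789 + 0.8856, 3.1878 + 5.0225) = (1.1645, 8.2103)
link 2: phi[2] = 85 + -5 + 105 = 185 deg
  cos(185 deg) = -0.9962, sin(185 deg) = -0.0872
  joint[3] = (1.1645, 8.2103) + 8.6 * (-0.9962, -0.0872) = (1.1645 + -8.5673, 8.2103 + -0.7495) = (-7.4028, 7.4608)
link 3: phi[3] = 85 + -5 + 105 + 80 = 265 deg
  cos(265 deg) = -0.0872, sin(265 deg) = -0.9962
  joint[4] = (-7.4028, 7.4608) + 1.5 * (-0.0872, -0.9962) = (-7.4028 + -0.1307, 7.4608 + -1.4943) = (-7.5335, 5.9665)
End effector: (-7.5335, 5.9665)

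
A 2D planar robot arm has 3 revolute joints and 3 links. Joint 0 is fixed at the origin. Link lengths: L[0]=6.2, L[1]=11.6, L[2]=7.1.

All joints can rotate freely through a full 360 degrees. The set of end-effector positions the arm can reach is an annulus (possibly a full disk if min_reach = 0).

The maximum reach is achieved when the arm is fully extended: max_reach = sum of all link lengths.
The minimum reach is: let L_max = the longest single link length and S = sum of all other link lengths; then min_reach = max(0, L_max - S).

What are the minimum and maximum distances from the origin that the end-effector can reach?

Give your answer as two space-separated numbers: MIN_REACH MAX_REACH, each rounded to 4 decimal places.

Answer: 0.0000 24.9000

Derivation:
Link lengths: [6.2, 11.6, 7.1]
max_reach = 6.2 + 11.6 + 7.1 = 24.9
L_max = max([6.2, 11.6, 7.1]) = 11.6
S (sum of others) = 24.9 - 11.6 = 13.3
min_reach = max(0, 11.6 - 13.3) = max(0, -1.7) = 0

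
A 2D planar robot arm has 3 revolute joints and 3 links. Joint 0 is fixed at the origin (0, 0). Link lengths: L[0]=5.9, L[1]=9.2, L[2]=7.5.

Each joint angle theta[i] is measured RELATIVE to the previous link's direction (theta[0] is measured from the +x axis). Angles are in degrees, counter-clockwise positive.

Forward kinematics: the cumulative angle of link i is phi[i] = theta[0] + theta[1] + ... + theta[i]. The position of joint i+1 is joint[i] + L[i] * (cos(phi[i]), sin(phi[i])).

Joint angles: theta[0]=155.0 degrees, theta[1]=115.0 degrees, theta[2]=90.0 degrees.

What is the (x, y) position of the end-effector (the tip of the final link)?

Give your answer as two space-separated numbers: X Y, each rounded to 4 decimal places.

Answer: 2.1528 -6.7066

Derivation:
joint[0] = (0.0000, 0.0000)  (base)
link 0: phi[0] = 155 = 155 deg
  cos(155 deg) = -0.9063, sin(155 deg) = 0.4226
  joint[1] = (0.0000, 0.0000) + 5.9 * (-0.9063, 0.4226) = (0.0000 + -5.3472, 0.0000 + 2.4934) = (-5.3472, 2.4934)
link 1: phi[1] = 155 + 115 = 270 deg
  cos(270 deg) = -0.0000, sin(270 deg) = -1.0000
  joint[2] = (-5.3472, 2.4934) + 9.2 * (-0.0000, -1.0000) = (-5.3472 + -0.0000, 2.4934 + -9.2000) = (-5.3472, -6.7066)
link 2: phi[2] = 155 + 115 + 90 = 360 deg
  cos(360 deg) = 1.0000, sin(360 deg) = -0.0000
  joint[3] = (-5.3472, -6.7066) + 7.5 * (1.0000, -0.0000) = (-5.3472 + 7.5000, -6.7066 + -0.0000) = (2.1528, -6.7066)
End effector: (2.1528, -6.7066)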